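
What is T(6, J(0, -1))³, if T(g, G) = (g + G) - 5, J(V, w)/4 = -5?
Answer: -6859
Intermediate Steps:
J(V, w) = -20 (J(V, w) = 4*(-5) = -20)
T(g, G) = -5 + G + g (T(g, G) = (G + g) - 5 = -5 + G + g)
T(6, J(0, -1))³ = (-5 - 20 + 6)³ = (-19)³ = -6859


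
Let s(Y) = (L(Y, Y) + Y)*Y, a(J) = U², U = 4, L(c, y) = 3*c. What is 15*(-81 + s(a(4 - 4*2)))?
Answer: 14145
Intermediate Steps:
a(J) = 16 (a(J) = 4² = 16)
s(Y) = 4*Y² (s(Y) = (3*Y + Y)*Y = (4*Y)*Y = 4*Y²)
15*(-81 + s(a(4 - 4*2))) = 15*(-81 + 4*16²) = 15*(-81 + 4*256) = 15*(-81 + 1024) = 15*943 = 14145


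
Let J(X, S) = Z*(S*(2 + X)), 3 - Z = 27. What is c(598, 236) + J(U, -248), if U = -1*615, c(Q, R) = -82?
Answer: -3648658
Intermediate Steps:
Z = -24 (Z = 3 - 1*27 = 3 - 27 = -24)
U = -615
J(X, S) = -24*S*(2 + X)
c(598, 236) + J(U, -248) = -82 - 24*(-248)*(2 - 615) = -82 - 24*(-248)*(-613) = -82 - 3648576 = -3648658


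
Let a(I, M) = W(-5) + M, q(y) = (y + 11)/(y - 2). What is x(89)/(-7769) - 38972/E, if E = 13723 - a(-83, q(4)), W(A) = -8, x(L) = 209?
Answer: -611283359/213235743 ≈ -2.8667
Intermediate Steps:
q(y) = (11 + y)/(-2 + y)
a(I, M) = -8 + M
E = 27447/2 (E = 13723 - (-8 + (11 + 4)/(-2 + 4)) = 13723 - (-8 + 15/2) = 13723 - 1*(-1/2) = 13723 + 1/2 = 27447/2 ≈ 13724.)
x(89)/(-7769) - 38972/E = 209/(-7769) - 38972/27447/2 = 209*(-1/7769) - 38972*2/27447 = -209/7769 - 77944/27447 = -611283359/213235743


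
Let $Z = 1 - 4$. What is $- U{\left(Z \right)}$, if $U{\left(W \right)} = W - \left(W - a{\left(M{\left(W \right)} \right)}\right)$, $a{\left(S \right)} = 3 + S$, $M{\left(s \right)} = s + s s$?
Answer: $-9$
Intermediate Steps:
$M{\left(s \right)} = s + s^{2}$
$Z = -3$ ($Z = 1 - 4 = -3$)
$U{\left(W \right)} = 3 + W \left(1 + W\right)$ ($U{\left(W \right)} = W - \left(-3 + W - W \left(1 + W\right)\right) = W + \left(3 - W + W \left(1 + W\right)\right) = 3 + W \left(1 + W\right)$)
$- U{\left(Z \right)} = - (3 - 3 \left(1 - 3\right)) = - (3 - -6) = - (3 + 6) = \left(-1\right) 9 = -9$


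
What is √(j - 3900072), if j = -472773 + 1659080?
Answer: I*√2713765 ≈ 1647.4*I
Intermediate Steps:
j = 1186307
√(j - 3900072) = √(1186307 - 3900072) = √(-2713765) = I*√2713765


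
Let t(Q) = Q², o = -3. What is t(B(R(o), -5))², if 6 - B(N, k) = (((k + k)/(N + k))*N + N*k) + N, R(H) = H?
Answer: 6561/256 ≈ 25.629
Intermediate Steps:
B(N, k) = 6 - N - N*k - 2*N*k/(N + k) (B(N, k) = 6 - ((((k + k)/(N + k))*N + N*k) + N) = 6 - ((((2*k)/(N + k))*N + N*k) + N) = 6 - (((2*k/(N + k))*N + N*k) + N) = 6 - ((2*N*k/(N + k) + N*k) + N) = 6 - ((N*k + 2*N*k/(N + k)) + N) = 6 - (N + N*k + 2*N*k/(N + k)) = 6 + (-N - N*k - 2*N*k/(N + k)) = 6 - N - N*k - 2*N*k/(N + k))
t(B(R(o), -5))² = (((-1*(-3)² + 6*(-3) + 6*(-5) - 1*(-3)*(-5)² - 1*(-5)*(-3)² - 3*(-3)*(-5))/(-3 - 5))²)² = (((-1*9 - 18 - 30 - 1*(-3)*25 - 1*(-5)*9 - 45)/(-8))²)² = ((-(-9 - 18 - 30 + 75 + 45 - 45)/8)²)² = ((-⅛*18)²)² = ((-9/4)²)² = (81/16)² = 6561/256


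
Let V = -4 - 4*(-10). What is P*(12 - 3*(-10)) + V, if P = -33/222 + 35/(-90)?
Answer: 1490/111 ≈ 13.423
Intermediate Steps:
V = 36 (V = -4 + 40 = 36)
P = -179/333 (P = -33*1/222 + 35*(-1/90) = -11/74 - 7/18 = -179/333 ≈ -0.53754)
P*(12 - 3*(-10)) + V = -179*(12 - 3*(-10))/333 + 36 = -179*(12 + 30)/333 + 36 = -179/333*42 + 36 = -2506/111 + 36 = 1490/111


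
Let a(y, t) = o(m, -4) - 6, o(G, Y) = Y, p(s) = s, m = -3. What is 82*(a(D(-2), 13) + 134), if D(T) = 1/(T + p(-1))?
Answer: 10168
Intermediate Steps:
D(T) = 1/(-1 + T) (D(T) = 1/(T - 1) = 1/(-1 + T))
a(y, t) = -10 (a(y, t) = -4 - 6 = -10)
82*(a(D(-2), 13) + 134) = 82*(-10 + 134) = 82*124 = 10168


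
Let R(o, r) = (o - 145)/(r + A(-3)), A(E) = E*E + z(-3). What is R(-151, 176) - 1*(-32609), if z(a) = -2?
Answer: 5967151/183 ≈ 32607.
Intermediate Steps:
A(E) = -2 + E² (A(E) = E*E - 2 = E² - 2 = -2 + E²)
R(o, r) = (-145 + o)/(7 + r) (R(o, r) = (o - 145)/(r + (-2 + (-3)²)) = (-145 + o)/(r + (-2 + 9)) = (-145 + o)/(r + 7) = (-145 + o)/(7 + r))
R(-151, 176) - 1*(-32609) = (-145 - 151)/(7 + 176) - 1*(-32609) = -296/183 + 32609 = 5967151/183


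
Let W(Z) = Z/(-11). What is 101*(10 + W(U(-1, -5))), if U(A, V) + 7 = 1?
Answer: 11716/11 ≈ 1065.1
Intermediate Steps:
U(A, V) = -6 (U(A, V) = -7 + 1 = -6)
W(Z) = -Z/11 (W(Z) = Z*(-1/11) = -Z/11)
101*(10 + W(U(-1, -5))) = 101*(10 - 1/11*(-6)) = 101*(10 + 6/11) = 101*(116/11) = 11716/11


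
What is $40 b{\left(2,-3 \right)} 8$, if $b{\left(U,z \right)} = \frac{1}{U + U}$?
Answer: $80$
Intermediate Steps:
$b{\left(U,z \right)} = \frac{1}{2 U}$
$40 b{\left(2,-3 \right)} 8 = 40 \frac{1}{2 \cdot 2} \cdot 8 = 40 \cdot \frac{1}{2} \cdot \frac{1}{2} \cdot 8 = 40 \cdot \frac{1}{4} \cdot 8 = 10 \cdot 8 = 80$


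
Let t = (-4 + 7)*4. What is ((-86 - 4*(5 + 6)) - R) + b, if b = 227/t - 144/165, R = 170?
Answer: -186091/660 ≈ -281.96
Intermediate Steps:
t = 12 (t = 3*4 = 12)
b = 11909/660 (b = 227/12 - 144/165 = 227*(1/12) - 144*1/165 = 227/12 - 48/55 = 11909/660 ≈ 18.044)
((-86 - 4*(5 + 6)) - R) + b = ((-86 - 4*(5 + 6)) - 1*170) + 11909/660 = ((-86 - 4*11) - 170) + 11909/660 = ((-86 - 44) - 170) + 11909/660 = (-130 - 170) + 11909/660 = -300 + 11909/660 = -186091/660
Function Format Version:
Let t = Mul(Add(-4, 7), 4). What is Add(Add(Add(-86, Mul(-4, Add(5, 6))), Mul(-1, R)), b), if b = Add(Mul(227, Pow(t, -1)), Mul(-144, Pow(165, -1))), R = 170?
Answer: Rational(-186091, 660) ≈ -281.96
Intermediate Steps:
t = 12 (t = Mul(3, 4) = 12)
b = Rational(11909, 660) (b = Add(Mul(227, Pow(12, -1)), Mul(-144, Pow(165, -1))) = Add(Mul(227, Rational(1, 12)), Mul(-144, Rational(1, 165))) = Add(Rational(227, 12), Rational(-48, 55)) = Rational(11909, 660) ≈ 18.044)
Add(Add(Add(-86, Mul(-4, Add(5, 6))), Mul(-1, R)), b) = Add(Add(Add(-86, Mul(-4, Add(5, 6))), Mul(-1, 170)), Rational(11909, 660)) = Add(Add(Add(-86, Mul(-4, 11)), -170), Rational(11909, 660)) = Add(Add(Add(-86, -44), -170), Rational(11909, 660)) = Add(Add(-130, -170), Rational(11909, 660)) = Add(-300, Rational(11909, 660)) = Rational(-186091, 660)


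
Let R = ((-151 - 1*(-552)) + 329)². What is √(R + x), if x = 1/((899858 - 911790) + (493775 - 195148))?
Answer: √4866799430034355/95565 ≈ 730.00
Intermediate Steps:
x = 1/286695 (x = 1/(-11932 + 298627) = 1/286695 ≈ 3.4880e-6)
R = 532900 (R = ((-151 + 552) + 329)² = (401 + 329)² = 730² = 532900)
√(R + x) = √(532900 + 1/286695) = √(152779765501/286695) = √4866799430034355/95565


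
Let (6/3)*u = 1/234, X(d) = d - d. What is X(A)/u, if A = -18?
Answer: 0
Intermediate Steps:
X(d) = 0
u = 1/468 (u = (½)/234 = (½)*(1/234) = 1/468 ≈ 0.0021368)
X(A)/u = 0/(1/468) = 0*468 = 0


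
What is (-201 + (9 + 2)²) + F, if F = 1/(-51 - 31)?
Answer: -6561/82 ≈ -80.012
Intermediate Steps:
F = -1/82 (F = 1/(-82) = -1/82 ≈ -0.012195)
(-201 + (9 + 2)²) + F = (-201 + (9 + 2)²) - 1/82 = (-201 + 11²) - 1/82 = (-201 + 121) - 1/82 = -80 - 1/82 = -6561/82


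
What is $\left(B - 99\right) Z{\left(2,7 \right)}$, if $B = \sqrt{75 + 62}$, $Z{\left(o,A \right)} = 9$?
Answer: $-891 + 9 \sqrt{137} \approx -785.66$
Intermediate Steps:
$B = \sqrt{137} \approx 11.705$
$\left(B - 99\right) Z{\left(2,7 \right)} = \left(\sqrt{137} - 99\right) 9 = \left(-99 + \sqrt{137}\right) 9 = -891 + 9 \sqrt{137}$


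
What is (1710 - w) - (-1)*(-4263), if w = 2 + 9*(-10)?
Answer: -2465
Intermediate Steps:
w = -88 (w = 2 - 90 = -88)
(1710 - w) - (-1)*(-4263) = (1710 - 1*(-88)) - (-1)*(-4263) = (1710 + 88) - 1*4263 = 1798 - 4263 = -2465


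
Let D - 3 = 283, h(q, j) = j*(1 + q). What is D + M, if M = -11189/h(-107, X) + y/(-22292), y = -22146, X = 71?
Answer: 6049774912/20971199 ≈ 288.48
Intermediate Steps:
D = 286 (D = 3 + 283 = 286)
M = 52011998/20971199 (M = -11189*1/(71*(1 - 107)) - 22146/(-22292) = -11189/(71*(-106)) - 22146*(-1/22292) = -11189/(-7526) + 11073/11146 = -11189*(-1/7526) + 11073/11146 = 11189/7526 + 11073/11146 = 52011998/20971199 ≈ 2.4802)
D + M = 286 + 52011998/20971199 = 6049774912/20971199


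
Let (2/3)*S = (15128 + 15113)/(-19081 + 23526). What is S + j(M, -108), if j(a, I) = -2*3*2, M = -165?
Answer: -15957/8890 ≈ -1.7949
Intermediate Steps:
j(a, I) = -12 (j(a, I) = -6*2 = -12)
S = 90723/8890 (S = 3*((15128 + 15113)/(-19081 + 23526))/2 = 3*(30241/4445)/2 = 3*(30241*(1/4445))/2 = (3/2)*(30241/4445) = 90723/8890 ≈ 10.205)
S + j(M, -108) = 90723/8890 - 12 = -15957/8890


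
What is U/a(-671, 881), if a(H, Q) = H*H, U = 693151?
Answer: 693151/450241 ≈ 1.5395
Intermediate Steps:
a(H, Q) = H²
U/a(-671, 881) = 693151/((-671)²) = 693151/450241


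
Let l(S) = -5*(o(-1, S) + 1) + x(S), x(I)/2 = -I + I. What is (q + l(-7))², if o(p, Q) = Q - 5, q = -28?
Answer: 729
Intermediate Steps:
o(p, Q) = -5 + Q
x(I) = 0 (x(I) = 2*(-I + I) = 2*0 = 0)
l(S) = 20 - 5*S (l(S) = -5*((-5 + S) + 1) + 0 = -5*(-4 + S) + 0 = (20 - 5*S) + 0 = 20 - 5*S)
(q + l(-7))² = (-28 + (20 - 5*(-7)))² = (-28 + (20 + 35))² = (-28 + 55)² = 27² = 729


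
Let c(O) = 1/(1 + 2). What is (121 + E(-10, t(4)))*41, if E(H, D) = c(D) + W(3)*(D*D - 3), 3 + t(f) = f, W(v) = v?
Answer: 14186/3 ≈ 4728.7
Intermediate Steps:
c(O) = ⅓ (c(O) = 1/3 = ⅓)
t(f) = -3 + f
E(H, D) = -26/3 + 3*D² (E(H, D) = ⅓ + 3*(D*D - 3) = ⅓ + 3*(D² - 3) = ⅓ + 3*(-3 + D²) = ⅓ + (-9 + 3*D²) = -26/3 + 3*D²)
(121 + E(-10, t(4)))*41 = (121 + (-26/3 + 3*(-3 + 4)²))*41 = (121 + (-26/3 + 3*1²))*41 = (121 + (-26/3 + 3*1))*41 = (121 + (-26/3 + 3))*41 = (121 - 17/3)*41 = (346/3)*41 = 14186/3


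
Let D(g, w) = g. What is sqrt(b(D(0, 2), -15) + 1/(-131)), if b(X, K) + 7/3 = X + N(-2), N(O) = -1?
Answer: I*sqrt(516009)/393 ≈ 1.8278*I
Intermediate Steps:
b(X, K) = -10/3 + X (b(X, K) = -7/3 + (X - 1) = -7/3 + (-1 + X) = -10/3 + X)
sqrt(b(D(0, 2), -15) + 1/(-131)) = sqrt((-10/3 + 0) + 1/(-131)) = sqrt(-10/3 - 1/131) = sqrt(-1313/393) = I*sqrt(516009)/393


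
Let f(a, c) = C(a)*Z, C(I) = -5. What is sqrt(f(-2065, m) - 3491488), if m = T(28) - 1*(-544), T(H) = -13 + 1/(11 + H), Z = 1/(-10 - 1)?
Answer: I*sqrt(422469993)/11 ≈ 1868.6*I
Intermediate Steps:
Z = -1/11 (Z = 1/(-11) = -1/11 ≈ -0.090909)
m = 20710/39 (m = (-142 - 13*28)/(11 + 28) - 1*(-544) = (-142 - 364)/39 + 544 = (1/39)*(-506) + 544 = -506/39 + 544 = 20710/39 ≈ 531.03)
f(a, c) = 5/11 (f(a, c) = -5*(-1/11) = 5/11)
sqrt(f(-2065, m) - 3491488) = sqrt(5/11 - 3491488) = sqrt(-38406363/11) = I*sqrt(422469993)/11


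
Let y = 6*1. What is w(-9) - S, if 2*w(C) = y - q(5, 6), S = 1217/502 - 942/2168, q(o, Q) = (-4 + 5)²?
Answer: 138817/272084 ≈ 0.51020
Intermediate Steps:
y = 6
q(o, Q) = 1 (q(o, Q) = 1² = 1)
S = 541393/272084 (S = 1217*(1/502) - 942*1/2168 = 1217/502 - 471/1084 = 541393/272084 ≈ 1.9898)
w(C) = 5/2 (w(C) = (6 - 1*1)/2 = (6 - 1)/2 = (½)*5 = 5/2)
w(-9) - S = 5/2 - 1*541393/272084 = 5/2 - 541393/272084 = 138817/272084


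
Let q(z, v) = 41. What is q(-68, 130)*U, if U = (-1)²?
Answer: 41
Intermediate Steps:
U = 1
q(-68, 130)*U = 41*1 = 41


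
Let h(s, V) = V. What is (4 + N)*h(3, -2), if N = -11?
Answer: 14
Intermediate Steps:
(4 + N)*h(3, -2) = (4 - 11)*(-2) = -7*(-2) = 14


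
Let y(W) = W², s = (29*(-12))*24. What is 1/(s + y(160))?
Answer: 1/17248 ≈ 5.7978e-5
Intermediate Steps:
s = -8352 (s = -348*24 = -8352)
1/(s + y(160)) = 1/(-8352 + 160²) = 1/(-8352 + 25600) = 1/17248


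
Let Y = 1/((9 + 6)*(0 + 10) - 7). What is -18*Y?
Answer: -18/143 ≈ -0.12587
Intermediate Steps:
Y = 1/143 (Y = 1/(15*10 - 7) = 1/(150 - 7) = 1/143 ≈ 0.0069930)
-18*Y = -18*1/143 = -18/143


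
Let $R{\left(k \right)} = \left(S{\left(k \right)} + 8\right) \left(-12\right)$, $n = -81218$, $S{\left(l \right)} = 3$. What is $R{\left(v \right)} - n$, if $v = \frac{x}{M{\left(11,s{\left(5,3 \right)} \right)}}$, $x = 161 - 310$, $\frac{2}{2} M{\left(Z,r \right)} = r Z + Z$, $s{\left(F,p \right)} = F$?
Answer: $81086$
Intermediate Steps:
$M{\left(Z,r \right)} = Z + Z r$ ($M{\left(Z,r \right)} = r Z + Z = Z r + Z = Z + Z r$)
$x = -149$
$v = - \frac{149}{66}$ ($v = - \frac{149}{11 \left(1 + 5\right)} = - \frac{149}{11 \cdot 6} = - \frac{149}{66} \approx -2.2576$)
$R{\left(k \right)} = -132$ ($R{\left(k \right)} = \left(3 + 8\right) \left(-12\right) = 11 \left(-12\right) = -132$)
$R{\left(v \right)} - n = -132 - -81218 = -132 + 81218 = 81086$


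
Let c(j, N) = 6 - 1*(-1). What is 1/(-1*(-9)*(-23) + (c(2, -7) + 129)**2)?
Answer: 1/18289 ≈ 5.4678e-5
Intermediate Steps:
c(j, N) = 7 (c(j, N) = 6 + 1 = 7)
1/(-1*(-9)*(-23) + (c(2, -7) + 129)**2) = 1/(-1*(-9)*(-23) + (7 + 129)**2) = 1/(9*(-23) + 136**2) = 1/(-207 + 18496) = 1/18289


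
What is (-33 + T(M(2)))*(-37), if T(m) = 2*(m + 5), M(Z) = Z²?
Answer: 555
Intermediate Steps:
T(m) = 10 + 2*m (T(m) = 2*(5 + m) = 10 + 2*m)
(-33 + T(M(2)))*(-37) = (-33 + (10 + 2*2²))*(-37) = (-33 + (10 + 2*4))*(-37) = (-33 + (10 + 8))*(-37) = (-33 + 18)*(-37) = -15*(-37) = 555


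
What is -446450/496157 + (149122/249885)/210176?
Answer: -11723702004213923/13029040587116160 ≈ -0.89981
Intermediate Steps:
-446450/496157 + (149122/249885)/210176 = -446450*1/496157 + (149122*(1/249885))*(1/210176) = -446450/496157 + (149122/249885)*(1/210176) = -446450/496157 + 74561/26259914880 = -11723702004213923/13029040587116160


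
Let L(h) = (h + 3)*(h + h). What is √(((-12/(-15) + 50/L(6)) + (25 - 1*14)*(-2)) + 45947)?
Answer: √372002730/90 ≈ 214.30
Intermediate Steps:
L(h) = 2*h*(3 + h) (L(h) = (3 + h)*(2*h) = 2*h*(3 + h))
√(((-12/(-15) + 50/L(6)) + (25 - 1*14)*(-2)) + 45947) = √(((-12/(-15) + 50/((2*6*(3 + 6)))) + (25 - 1*14)*(-2)) + 45947) = √(((-12*(-1/15) + 50/((2*6*9))) + (25 - 14)*(-2)) + 45947) = √(((⅘ + 50/108) + 11*(-2)) + 45947) = √(((⅘ + 50*(1/108)) - 22) + 45947) = √(((⅘ + 25/54) - 22) + 45947) = √((341/270 - 22) + 45947) = √(-5599/270 + 45947) = √(12400091/270) = √372002730/90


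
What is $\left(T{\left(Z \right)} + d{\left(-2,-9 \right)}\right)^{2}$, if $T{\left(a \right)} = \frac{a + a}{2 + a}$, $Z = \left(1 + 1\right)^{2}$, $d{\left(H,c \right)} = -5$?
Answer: $\frac{121}{9} \approx 13.444$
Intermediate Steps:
$Z = 4$ ($Z = 2^{2} = 4$)
$T{\left(a \right)} = \frac{2 a}{2 + a}$
$\left(T{\left(Z \right)} + d{\left(-2,-9 \right)}\right)^{2} = \left(2 \cdot 4 \frac{1}{2 + 4} - 5\right)^{2} = \left(2 \cdot 4 \cdot \frac{1}{6} - 5\right)^{2} = \left(\frac{4}{3} - 5\right)^{2} = \left(- \frac{11}{3}\right)^{2} = \frac{121}{9}$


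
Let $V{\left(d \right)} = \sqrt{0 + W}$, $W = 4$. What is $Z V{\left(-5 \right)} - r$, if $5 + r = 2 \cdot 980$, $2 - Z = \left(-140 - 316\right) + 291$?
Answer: $-1621$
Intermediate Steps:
$V{\left(d \right)} = 2$ ($V{\left(d \right)} = \sqrt{0 + 4} = \sqrt{4} = 2$)
$Z = 167$ ($Z = 2 - \left(\left(-140 - 316\right) + 291\right) = 2 - \left(-456 + 291\right) = 2 - -165 = 2 + 165 = 167$)
$r = 1955$ ($r = -5 + 2 \cdot 980 = -5 + 1960 = 1955$)
$Z V{\left(-5 \right)} - r = 167 \cdot 2 - 1955 = 334 - 1955 = -1621$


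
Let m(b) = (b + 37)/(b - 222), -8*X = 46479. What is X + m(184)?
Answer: -883985/152 ≈ -5815.7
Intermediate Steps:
X = -46479/8 (X = -⅛*46479 = -46479/8 ≈ -5809.9)
m(b) = (37 + b)/(-222 + b)
X + m(184) = -46479/8 + (37 + 184)/(-222 + 184) = -46479/8 + 221/(-38) = -46479/8 - 1/38*221 = -46479/8 - 221/38 = -883985/152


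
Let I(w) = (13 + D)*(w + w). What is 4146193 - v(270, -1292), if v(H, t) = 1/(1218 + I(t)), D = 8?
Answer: 219938953879/53046 ≈ 4.1462e+6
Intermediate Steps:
I(w) = 42*w (I(w) = (13 + 8)*(w + w) = 21*(2*w) = 42*w)
v(H, t) = 1/(1218 + 42*t)
4146193 - v(270, -1292) = 4146193 - 1/(42*(29 - 1292)) = 4146193 - 1/(42*(-1263)) = 4146193 - (-1)/(42*1263) = 4146193 - 1*(-1/53046) = 4146193 + 1/53046 = 219938953879/53046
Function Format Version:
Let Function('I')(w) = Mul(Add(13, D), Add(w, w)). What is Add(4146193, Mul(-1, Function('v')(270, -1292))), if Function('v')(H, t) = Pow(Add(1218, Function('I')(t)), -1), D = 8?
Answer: Rational(219938953879, 53046) ≈ 4.1462e+6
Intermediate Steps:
Function('I')(w) = Mul(42, w) (Function('I')(w) = Mul(Add(13, 8), Add(w, w)) = Mul(21, Mul(2, w)) = Mul(42, w))
Function('v')(H, t) = Pow(Add(1218, Mul(42, t)), -1)
Add(4146193, Mul(-1, Function('v')(270, -1292))) = Add(4146193, Mul(-1, Mul(Rational(1, 42), Pow(Add(29, -1292), -1)))) = Add(4146193, Mul(-1, Mul(Rational(1, 42), Pow(-1263, -1)))) = Add(4146193, Mul(-1, Mul(Rational(1, 42), Rational(-1, 1263)))) = Add(4146193, Mul(-1, Rational(-1, 53046))) = Add(4146193, Rational(1, 53046)) = Rational(219938953879, 53046)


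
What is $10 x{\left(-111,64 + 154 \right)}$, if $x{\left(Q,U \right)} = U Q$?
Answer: $-241980$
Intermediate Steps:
$x{\left(Q,U \right)} = Q U$
$10 x{\left(-111,64 + 154 \right)} = 10 \left(- 111 \left(64 + 154\right)\right) = 10 \left(\left(-111\right) 218\right) = 10 \left(-24198\right) = -241980$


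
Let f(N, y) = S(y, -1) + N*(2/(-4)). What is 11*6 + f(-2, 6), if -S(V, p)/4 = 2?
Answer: 59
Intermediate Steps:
S(V, p) = -8 (S(V, p) = -4*2 = -8)
f(N, y) = -8 - N/2 (f(N, y) = -8 + N*(2/(-4)) = -8 + N*(2*(-¼)) = -8 + N*(-½) = -8 - N/2)
11*6 + f(-2, 6) = 11*6 + (-8 - ½*(-2)) = 66 + (-8 + 1) = 66 - 7 = 59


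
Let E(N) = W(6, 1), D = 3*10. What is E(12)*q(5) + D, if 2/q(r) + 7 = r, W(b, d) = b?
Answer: 24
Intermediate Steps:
q(r) = 2/(-7 + r)
D = 30
E(N) = 6
E(12)*q(5) + D = 6*(2/(-7 + 5)) + 30 = 6*(2/(-2)) + 30 = 6*(2*(-½)) + 30 = 6*(-1) + 30 = -6 + 30 = 24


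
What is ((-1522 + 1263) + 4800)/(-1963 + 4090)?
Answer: 4541/2127 ≈ 2.1349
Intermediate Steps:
((-1522 + 1263) + 4800)/(-1963 + 4090) = (-259 + 4800)/2127 = 4541*(1/2127) = 4541/2127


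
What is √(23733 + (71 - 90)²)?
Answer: √24094 ≈ 155.22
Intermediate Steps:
√(23733 + (71 - 90)²) = √(23733 + (-19)²) = √(23733 + 361) = √24094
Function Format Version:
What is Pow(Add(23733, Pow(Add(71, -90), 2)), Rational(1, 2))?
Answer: Pow(24094, Rational(1, 2)) ≈ 155.22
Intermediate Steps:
Pow(Add(23733, Pow(Add(71, -90), 2)), Rational(1, 2)) = Pow(Add(23733, Pow(-19, 2)), Rational(1, 2)) = Pow(Add(23733, 361), Rational(1, 2)) = Pow(24094, Rational(1, 2))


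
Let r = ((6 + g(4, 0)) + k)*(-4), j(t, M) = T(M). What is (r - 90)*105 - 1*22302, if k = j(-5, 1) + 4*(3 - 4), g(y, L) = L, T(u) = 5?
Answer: -34692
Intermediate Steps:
j(t, M) = 5
k = 1 (k = 5 + 4*(3 - 4) = 5 + 4*(-1) = 5 - 4 = 1)
r = -28 (r = ((6 + 0) + 1)*(-4) = (6 + 1)*(-4) = 7*(-4) = -28)
(r - 90)*105 - 1*22302 = (-28 - 90)*105 - 1*22302 = -118*105 - 22302 = -12390 - 22302 = -34692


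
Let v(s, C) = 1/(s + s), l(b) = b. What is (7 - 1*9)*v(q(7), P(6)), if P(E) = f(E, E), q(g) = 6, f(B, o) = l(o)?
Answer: -⅙ ≈ -0.16667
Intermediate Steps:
f(B, o) = o
P(E) = E
v(s, C) = 1/(2*s)
(7 - 1*9)*v(q(7), P(6)) = (7 - 1*9)*((½)/6) = (7 - 9)*((½)*(⅙)) = -2*1/12 = -⅙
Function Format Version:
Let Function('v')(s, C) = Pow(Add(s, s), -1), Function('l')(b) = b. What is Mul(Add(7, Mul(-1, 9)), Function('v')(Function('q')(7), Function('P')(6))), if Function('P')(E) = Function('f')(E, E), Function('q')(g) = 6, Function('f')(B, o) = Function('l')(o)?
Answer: Rational(-1, 6) ≈ -0.16667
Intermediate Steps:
Function('f')(B, o) = o
Function('P')(E) = E
Function('v')(s, C) = Mul(Rational(1, 2), Pow(s, -1)) (Function('v')(s, C) = Pow(Mul(2, s), -1) = Mul(Rational(1, 2), Pow(s, -1)))
Mul(Add(7, Mul(-1, 9)), Function('v')(Function('q')(7), Function('P')(6))) = Mul(Add(7, Mul(-1, 9)), Mul(Rational(1, 2), Pow(6, -1))) = Mul(Add(7, -9), Mul(Rational(1, 2), Rational(1, 6))) = Mul(-2, Rational(1, 12)) = Rational(-1, 6)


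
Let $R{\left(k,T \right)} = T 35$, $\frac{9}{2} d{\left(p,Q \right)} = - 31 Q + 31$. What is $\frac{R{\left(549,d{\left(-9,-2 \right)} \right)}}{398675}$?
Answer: $\frac{434}{239205} \approx 0.0018143$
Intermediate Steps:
$d{\left(p,Q \right)} = \frac{62}{9} - \frac{62 Q}{9}$ ($d{\left(p,Q \right)} = \frac{2 \left(- 31 Q + 31\right)}{9} = \frac{2 \left(31 - 31 Q\right)}{9} = \frac{62}{9} - \frac{62 Q}{9}$)
$R{\left(k,T \right)} = 35 T$
$\frac{R{\left(549,d{\left(-9,-2 \right)} \right)}}{398675} = \frac{35 \left(\frac{62}{9} - - \frac{124}{9}\right)}{398675} = 35 \left(\frac{62}{9} + \frac{124}{9}\right) \frac{1}{398675} = 35 \cdot \frac{62}{3} \cdot \frac{1}{398675} = \frac{2170}{3} \cdot \frac{1}{398675} = \frac{434}{239205}$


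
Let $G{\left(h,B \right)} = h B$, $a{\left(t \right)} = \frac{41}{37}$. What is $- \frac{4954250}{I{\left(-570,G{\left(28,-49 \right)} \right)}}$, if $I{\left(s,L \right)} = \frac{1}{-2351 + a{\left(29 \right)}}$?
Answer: $\frac{430752220500}{37} \approx 1.1642 \cdot 10^{10}$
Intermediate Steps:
$a{\left(t \right)} = \frac{41}{37}$ ($a{\left(t \right)} = 41 \cdot \frac{1}{37} = \frac{41}{37}$)
$G{\left(h,B \right)} = B h$
$I{\left(s,L \right)} = - \frac{37}{86946}$ ($I{\left(s,L \right)} = \frac{1}{-2351 + \frac{41}{37}} = \frac{1}{- \frac{86946}{37}} = - \frac{37}{86946}$)
$- \frac{4954250}{I{\left(-570,G{\left(28,-49 \right)} \right)}} = - \frac{4954250}{- \frac{37}{86946}} = \left(-4954250\right) \left(- \frac{86946}{37}\right) = \frac{430752220500}{37}$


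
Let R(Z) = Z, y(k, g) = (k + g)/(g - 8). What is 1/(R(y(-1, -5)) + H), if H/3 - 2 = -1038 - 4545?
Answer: -13/217653 ≈ -5.9728e-5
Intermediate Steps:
y(k, g) = (g + k)/(-8 + g)
H = -16743 (H = 6 + 3*(-1038 - 4545) = 6 + 3*(-5583) = 6 - 16749 = -16743)
1/(R(y(-1, -5)) + H) = 1/((-5 - 1)/(-8 - 5) - 16743) = 1/(-6/(-13) - 16743) = 1/(-1/13*(-6) - 16743) = 1/(6/13 - 16743) = 1/(-217653/13) = -13/217653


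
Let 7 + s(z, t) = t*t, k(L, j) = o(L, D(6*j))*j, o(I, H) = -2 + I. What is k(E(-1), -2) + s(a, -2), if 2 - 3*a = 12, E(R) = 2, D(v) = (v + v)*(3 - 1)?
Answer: -3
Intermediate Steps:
D(v) = 4*v (D(v) = (2*v)*2 = 4*v)
k(L, j) = j*(-2 + L) (k(L, j) = (-2 + L)*j = j*(-2 + L))
a = -10/3 (a = ⅔ - ⅓*12 = ⅔ - 4 = -10/3 ≈ -3.3333)
s(z, t) = -7 + t² (s(z, t) = -7 + t*t = -7 + t²)
k(E(-1), -2) + s(a, -2) = -2*(-2 + 2) + (-7 + (-2)²) = -2*0 + (-7 + 4) = 0 - 3 = -3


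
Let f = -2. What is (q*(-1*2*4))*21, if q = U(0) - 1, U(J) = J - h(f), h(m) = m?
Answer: -168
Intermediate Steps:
U(J) = 2 + J (U(J) = J - 1*(-2) = J + 2 = 2 + J)
q = 1 (q = (2 + 0) - 1 = 2 - 1 = 1)
(q*(-1*2*4))*21 = (1*(-1*2*4))*21 = (1*(-2*4))*21 = (1*(-8))*21 = -8*21 = -168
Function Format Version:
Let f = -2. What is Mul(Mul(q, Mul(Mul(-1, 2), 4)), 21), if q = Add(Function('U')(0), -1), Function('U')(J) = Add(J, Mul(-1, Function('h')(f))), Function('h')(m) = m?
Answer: -168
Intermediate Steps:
Function('U')(J) = Add(2, J) (Function('U')(J) = Add(J, Mul(-1, -2)) = Add(J, 2) = Add(2, J))
q = 1 (q = Add(Add(2, 0), -1) = Add(2, -1) = 1)
Mul(Mul(q, Mul(Mul(-1, 2), 4)), 21) = Mul(Mul(1, Mul(Mul(-1, 2), 4)), 21) = Mul(Mul(1, Mul(-2, 4)), 21) = Mul(Mul(1, -8), 21) = Mul(-8, 21) = -168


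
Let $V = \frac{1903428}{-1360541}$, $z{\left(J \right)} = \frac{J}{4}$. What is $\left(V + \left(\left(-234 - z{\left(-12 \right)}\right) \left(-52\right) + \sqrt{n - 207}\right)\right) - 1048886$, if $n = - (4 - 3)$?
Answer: $- \frac{1410711492262}{1360541} + 4 i \sqrt{13} \approx -1.0369 \cdot 10^{6} + 14.422 i$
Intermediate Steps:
$z{\left(J \right)} = \frac{J}{4}$ ($z{\left(J \right)} = J \frac{1}{4} = \frac{J}{4}$)
$n = -1$ ($n = \left(-1\right) 1 = -1$)
$V = - \frac{1903428}{1360541}$ ($V = 1903428 \left(- \frac{1}{1360541}\right) = - \frac{1903428}{1360541} \approx -1.399$)
$\left(V + \left(\left(-234 - z{\left(-12 \right)}\right) \left(-52\right) + \sqrt{n - 207}\right)\right) - 1048886 = \left(- \frac{1903428}{1360541} + \left(\left(-234 - \frac{1}{4} \left(-12\right)\right) \left(-52\right) + \sqrt{-1 - 207}\right)\right) - 1048886 = \left(- \frac{1903428}{1360541} + \left(\left(-234 - -3\right) \left(-52\right) + \sqrt{-208}\right)\right) - 1048886 = \left(- \frac{1903428}{1360541} + \left(\left(-234 + 3\right) \left(-52\right) + 4 i \sqrt{13}\right)\right) - 1048886 = \left(- \frac{1903428}{1360541} + \left(\left(-231\right) \left(-52\right) + 4 i \sqrt{13}\right)\right) - 1048886 = \left(- \frac{1903428}{1360541} + \left(12012 + 4 i \sqrt{13}\right)\right) - 1048886 = \left(\frac{16340915064}{1360541} + 4 i \sqrt{13}\right) - 1048886 = - \frac{1410711492262}{1360541} + 4 i \sqrt{13}$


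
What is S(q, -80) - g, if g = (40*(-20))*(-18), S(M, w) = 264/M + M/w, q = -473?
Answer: -49517581/3440 ≈ -14395.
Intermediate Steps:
g = 14400 (g = -800*(-18) = 14400)
S(q, -80) - g = (264/(-473) - 473/(-80)) - 1*14400 = (264*(-1/473) - 473*(-1/80)) - 14400 = (-24/43 + 473/80) - 14400 = 18419/3440 - 14400 = -49517581/3440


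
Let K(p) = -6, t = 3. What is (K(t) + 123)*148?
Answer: 17316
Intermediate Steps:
(K(t) + 123)*148 = (-6 + 123)*148 = 117*148 = 17316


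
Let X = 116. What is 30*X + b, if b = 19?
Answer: 3499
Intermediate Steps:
30*X + b = 30*116 + 19 = 3480 + 19 = 3499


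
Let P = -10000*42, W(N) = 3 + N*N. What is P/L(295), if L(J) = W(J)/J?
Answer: -30975000/21757 ≈ -1423.7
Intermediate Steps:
W(N) = 3 + N²
P = -420000 (P = -2000*210 = -420000)
L(J) = (3 + J²)/J
P/L(295) = -420000/(295 + 3/295) = -420000/87028/295 = -420000*295/87028 = -30975000/21757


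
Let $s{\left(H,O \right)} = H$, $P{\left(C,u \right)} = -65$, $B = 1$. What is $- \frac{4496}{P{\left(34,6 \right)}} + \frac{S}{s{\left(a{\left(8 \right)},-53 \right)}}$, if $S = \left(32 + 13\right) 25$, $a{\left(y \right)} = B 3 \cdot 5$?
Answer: $\frac{9371}{65} \approx 144.17$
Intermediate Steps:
$a{\left(y \right)} = 15$ ($a{\left(y \right)} = 1 \cdot 3 \cdot 5 = 3 \cdot 5 = 15$)
$S = 1125$ ($S = 45 \cdot 25 = 1125$)
$- \frac{4496}{P{\left(34,6 \right)}} + \frac{S}{s{\left(a{\left(8 \right)},-53 \right)}} = - \frac{4496}{-65} + \frac{1125}{15} = \left(-4496\right) \left(- \frac{1}{65}\right) + 1125 \cdot \frac{1}{15} = \frac{4496}{65} + 75 = \frac{9371}{65}$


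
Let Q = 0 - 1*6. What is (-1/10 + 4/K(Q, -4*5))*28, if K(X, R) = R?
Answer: -42/5 ≈ -8.4000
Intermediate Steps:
Q = -6 (Q = 0 - 6 = -6)
(-1/10 + 4/K(Q, -4*5))*28 = (-1/10 + 4/((-4*5)))*28 = (-1*⅒ + 4/(-20))*28 = (-⅒ + 4*(-1/20))*28 = (-⅒ - ⅕)*28 = -3/10*28 = -42/5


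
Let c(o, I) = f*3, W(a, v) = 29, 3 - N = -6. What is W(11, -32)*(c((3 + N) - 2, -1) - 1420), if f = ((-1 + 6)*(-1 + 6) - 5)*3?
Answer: -35960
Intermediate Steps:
N = 9 (N = 3 - 1*(-6) = 3 + 6 = 9)
f = 60 (f = (5*5 - 5)*3 = (25 - 5)*3 = 20*3 = 60)
c(o, I) = 180 (c(o, I) = 60*3 = 180)
W(11, -32)*(c((3 + N) - 2, -1) - 1420) = 29*(180 - 1420) = 29*(-1240) = -35960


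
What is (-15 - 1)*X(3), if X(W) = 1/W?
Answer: -16/3 ≈ -5.3333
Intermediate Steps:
(-15 - 1)*X(3) = (-15 - 1)/3 = -16*⅓ = -16/3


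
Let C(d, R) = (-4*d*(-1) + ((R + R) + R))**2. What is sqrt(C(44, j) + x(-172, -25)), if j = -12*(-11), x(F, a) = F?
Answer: 2*sqrt(81753) ≈ 571.85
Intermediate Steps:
j = 132
C(d, R) = (3*R + 4*d)**2 (C(d, R) = (4*d + (2*R + R))**2 = (4*d + 3*R)**2 = (3*R + 4*d)**2)
sqrt(C(44, j) + x(-172, -25)) = sqrt((3*132 + 4*44)**2 - 172) = sqrt((396 + 176)**2 - 172) = sqrt(572**2 - 172) = sqrt(327184 - 172) = sqrt(327012) = 2*sqrt(81753)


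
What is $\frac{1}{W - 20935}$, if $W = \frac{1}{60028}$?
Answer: $- \frac{60028}{1256686179} \approx -4.7767 \cdot 10^{-5}$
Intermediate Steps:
$W = \frac{1}{60028} \approx 1.6659 \cdot 10^{-5}$
$\frac{1}{W - 20935} = \frac{1}{\frac{1}{60028} - 20935} = \frac{1}{- \frac{1256686179}{60028}} = - \frac{60028}{1256686179}$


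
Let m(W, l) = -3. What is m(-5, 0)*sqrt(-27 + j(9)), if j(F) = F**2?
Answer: -9*sqrt(6) ≈ -22.045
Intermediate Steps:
m(-5, 0)*sqrt(-27 + j(9)) = -3*sqrt(-27 + 9**2) = -3*sqrt(-27 + 81) = -9*sqrt(6)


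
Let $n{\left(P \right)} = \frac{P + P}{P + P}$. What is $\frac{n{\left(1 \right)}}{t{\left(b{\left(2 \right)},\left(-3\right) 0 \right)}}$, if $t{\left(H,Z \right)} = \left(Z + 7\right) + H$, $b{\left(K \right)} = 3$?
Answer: $\frac{1}{10} \approx 0.1$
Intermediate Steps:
$n{\left(P \right)} = 1$ ($n{\left(P \right)} = \frac{2 P}{2 P} = 2 P \frac{1}{2 P} = 1$)
$t{\left(H,Z \right)} = 7 + H + Z$ ($t{\left(H,Z \right)} = \left(7 + Z\right) + H = 7 + H + Z$)
$\frac{n{\left(1 \right)}}{t{\left(b{\left(2 \right)},\left(-3\right) 0 \right)}} = 1 \frac{1}{7 + 3 - 0} = 1 \frac{1}{7 + 3 + 0} = 1 \cdot \frac{1}{10} = \frac{1}{10}$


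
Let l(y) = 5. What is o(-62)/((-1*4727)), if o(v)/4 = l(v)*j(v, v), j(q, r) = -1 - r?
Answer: -1220/4727 ≈ -0.25809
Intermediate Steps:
o(v) = -20 - 20*v (o(v) = 4*(5*(-1 - v)) = 4*(-5 - 5*v) = -20 - 20*v)
o(-62)/((-1*4727)) = (-20 - 20*(-62))/((-1*4727)) = (-20 + 1240)/(-4727) = 1220*(-1/4727) = -1220/4727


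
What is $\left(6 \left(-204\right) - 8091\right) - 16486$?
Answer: $-25801$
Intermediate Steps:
$\left(6 \left(-204\right) - 8091\right) - 16486 = \left(-1224 - 8091\right) - 16486 = -9315 - 16486 = -25801$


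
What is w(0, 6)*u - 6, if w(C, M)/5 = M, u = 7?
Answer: 204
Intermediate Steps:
w(C, M) = 5*M
w(0, 6)*u - 6 = (5*6)*7 - 6 = 30*7 - 6 = 210 - 6 = 204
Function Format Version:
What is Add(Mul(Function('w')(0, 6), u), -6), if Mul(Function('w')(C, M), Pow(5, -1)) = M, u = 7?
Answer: 204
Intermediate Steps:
Function('w')(C, M) = Mul(5, M)
Add(Mul(Function('w')(0, 6), u), -6) = Add(Mul(Mul(5, 6), 7), -6) = Add(Mul(30, 7), -6) = Add(210, -6) = 204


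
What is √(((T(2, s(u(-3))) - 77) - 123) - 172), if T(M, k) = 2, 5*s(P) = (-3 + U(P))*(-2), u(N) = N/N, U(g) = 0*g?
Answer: I*√370 ≈ 19.235*I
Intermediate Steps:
U(g) = 0
u(N) = 1
s(P) = 6/5 (s(P) = ((-3 + 0)*(-2))/5 = (-3*(-2))/5 = (⅕)*6 = 6/5)
√(((T(2, s(u(-3))) - 77) - 123) - 172) = √(((2 - 77) - 123) - 172) = √((-75 - 123) - 172) = √(-198 - 172) = √(-370) = I*√370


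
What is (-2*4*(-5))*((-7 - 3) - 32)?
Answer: -1680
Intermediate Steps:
(-2*4*(-5))*((-7 - 3) - 32) = (-8*(-5))*(-10 - 32) = 40*(-42) = -1680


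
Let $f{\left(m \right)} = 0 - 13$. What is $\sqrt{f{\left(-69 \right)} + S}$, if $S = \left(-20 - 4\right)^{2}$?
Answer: $\sqrt{563} \approx 23.728$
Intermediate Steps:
$f{\left(m \right)} = -13$
$S = 576$ ($S = \left(-24\right)^{2} = 576$)
$\sqrt{f{\left(-69 \right)} + S} = \sqrt{-13 + 576} = \sqrt{563}$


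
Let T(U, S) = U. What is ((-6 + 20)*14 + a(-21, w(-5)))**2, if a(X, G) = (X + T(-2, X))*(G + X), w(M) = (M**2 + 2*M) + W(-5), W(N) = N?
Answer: 201601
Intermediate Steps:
w(M) = -5 + M**2 + 2*M (w(M) = (M**2 + 2*M) - 5 = -5 + M**2 + 2*M)
a(X, G) = (-2 + X)*(G + X) (a(X, G) = (X - 2)*(G + X) = (-2 + X)*(G + X))
((-6 + 20)*14 + a(-21, w(-5)))**2 = ((-6 + 20)*14 + ((-21)**2 - 2*(-5 + (-5)**2 + 2*(-5)) - 2*(-21) + (-5 + (-5)**2 + 2*(-5))*(-21)))**2 = (14*14 + (441 - 2*(-5 + 25 - 10) + 42 + (-5 + 25 - 10)*(-21)))**2 = (196 + (441 - 2*10 + 42 + 10*(-21)))**2 = (196 + (441 - 20 + 42 - 210))**2 = (196 + 253)**2 = 449**2 = 201601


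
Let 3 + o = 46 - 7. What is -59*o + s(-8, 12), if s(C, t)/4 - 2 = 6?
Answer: -2092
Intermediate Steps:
s(C, t) = 32 (s(C, t) = 8 + 4*6 = 8 + 24 = 32)
o = 36 (o = -3 + (46 - 7) = -3 + 39 = 36)
-59*o + s(-8, 12) = -59*36 + 32 = -2124 + 32 = -2092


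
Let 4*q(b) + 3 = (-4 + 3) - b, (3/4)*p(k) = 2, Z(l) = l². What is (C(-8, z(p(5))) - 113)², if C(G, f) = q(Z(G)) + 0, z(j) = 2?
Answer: 16900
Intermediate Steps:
p(k) = 8/3 (p(k) = (4/3)*2 = 8/3)
q(b) = -1 - b/4 (q(b) = -¾ + ((-4 + 3) - b)/4 = -¾ + (-1 - b)/4 = -¾ + (-¼ - b/4) = -1 - b/4)
C(G, f) = -1 - G²/4 (C(G, f) = (-1 - G²/4) + 0 = -1 - G²/4)
(C(-8, z(p(5))) - 113)² = ((-1 - ¼*(-8)²) - 113)² = ((-1 - ¼*64) - 113)² = ((-1 - 16) - 113)² = (-17 - 113)² = (-130)² = 16900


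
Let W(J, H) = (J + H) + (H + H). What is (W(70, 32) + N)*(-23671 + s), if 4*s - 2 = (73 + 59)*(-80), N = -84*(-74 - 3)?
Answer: -174543857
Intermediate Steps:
N = 6468 (N = -84*(-77) = 6468)
W(J, H) = J + 3*H (W(J, H) = (H + J) + 2*H = J + 3*H)
s = -5279/2 (s = 1/2 + ((73 + 59)*(-80))/4 = 1/2 + (132*(-80))/4 = 1/2 + (1/4)*(-10560) = 1/2 - 2640 = -5279/2 ≈ -2639.5)
(W(70, 32) + N)*(-23671 + s) = ((70 + 3*32) + 6468)*(-23671 - 5279/2) = ((70 + 96) + 6468)*(-52621/2) = (166 + 6468)*(-52621/2) = 6634*(-52621/2) = -174543857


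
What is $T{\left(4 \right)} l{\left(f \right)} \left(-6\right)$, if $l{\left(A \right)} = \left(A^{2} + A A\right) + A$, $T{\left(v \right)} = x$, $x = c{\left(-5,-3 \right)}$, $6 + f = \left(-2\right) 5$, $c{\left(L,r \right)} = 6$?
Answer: $-17856$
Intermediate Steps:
$f = -16$ ($f = -6 - 10 = -16$)
$x = 6$
$T{\left(v \right)} = 6$
$l{\left(A \right)} = A + 2 A^{2}$ ($l{\left(A \right)} = \left(A^{2} + A^{2}\right) + A = 2 A^{2} + A = A + 2 A^{2}$)
$T{\left(4 \right)} l{\left(f \right)} \left(-6\right) = 6 \left(- 16 \left(1 + 2 \left(-16\right)\right)\right) \left(-6\right) = 6 \left(- 16 \left(1 - 32\right)\right) \left(-6\right) = 6 \left(\left(-16\right) \left(-31\right)\right) \left(-6\right) = 6 \cdot 496 \left(-6\right) = 2976 \left(-6\right) = -17856$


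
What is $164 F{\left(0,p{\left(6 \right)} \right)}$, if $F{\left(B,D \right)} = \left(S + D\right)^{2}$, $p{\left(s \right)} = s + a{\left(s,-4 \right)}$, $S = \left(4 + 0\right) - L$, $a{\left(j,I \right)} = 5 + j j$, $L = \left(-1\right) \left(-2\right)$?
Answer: $393764$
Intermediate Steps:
$L = 2$
$a{\left(j,I \right)} = 5 + j^{2}$
$S = 2$ ($S = \left(4 + 0\right) - 2 = 4 - 2 = 2$)
$p{\left(s \right)} = 5 + s + s^{2}$ ($p{\left(s \right)} = s + \left(5 + s^{2}\right) = 5 + s + s^{2}$)
$F{\left(B,D \right)} = \left(2 + D\right)^{2}$
$164 F{\left(0,p{\left(6 \right)} \right)} = 164 \left(2 + \left(5 + 6 + 6^{2}\right)\right)^{2} = 164 \left(2 + \left(5 + 6 + 36\right)\right)^{2} = 164 \left(2 + 47\right)^{2} = 164 \cdot 49^{2} = 164 \cdot 2401 = 393764$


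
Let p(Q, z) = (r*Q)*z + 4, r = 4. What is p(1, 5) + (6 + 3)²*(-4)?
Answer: -300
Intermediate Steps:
p(Q, z) = 4 + 4*Q*z (p(Q, z) = (4*Q)*z + 4 = 4*Q*z + 4 = 4 + 4*Q*z)
p(1, 5) + (6 + 3)²*(-4) = (4 + 4*1*5) + (6 + 3)²*(-4) = (4 + 20) + 9²*(-4) = 24 + 81*(-4) = 24 - 324 = -300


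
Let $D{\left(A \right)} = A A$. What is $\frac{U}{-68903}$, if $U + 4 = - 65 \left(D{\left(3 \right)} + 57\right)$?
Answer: $\frac{4294}{68903} \approx 0.06232$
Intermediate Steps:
$D{\left(A \right)} = A^{2}$
$U = -4294$ ($U = -4 - 65 \left(3^{2} + 57\right) = -4 - 65 \left(9 + 57\right) = -4 - 4290 = -4294$)
$\frac{U}{-68903} = - \frac{4294}{-68903} = \left(-4294\right) \left(- \frac{1}{68903}\right) = \frac{4294}{68903}$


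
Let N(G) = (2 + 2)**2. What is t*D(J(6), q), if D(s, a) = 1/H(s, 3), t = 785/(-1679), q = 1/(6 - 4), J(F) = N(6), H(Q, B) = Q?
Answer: -785/26864 ≈ -0.029221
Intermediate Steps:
N(G) = 16 (N(G) = 4**2 = 16)
J(F) = 16
q = 1/2 ≈ 0.50000
t = -785/1679 (t = 785*(-1/1679) = -785/1679 ≈ -0.46754)
D(s, a) = 1/s
t*D(J(6), q) = -785/1679/16 = -785/1679*1/16 = -785/26864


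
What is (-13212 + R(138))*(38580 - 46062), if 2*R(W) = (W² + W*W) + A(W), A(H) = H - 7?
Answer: -44125095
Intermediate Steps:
A(H) = -7 + H
R(W) = -7/2 + W² + W/2 (R(W) = ((W² + W*W) + (-7 + W))/2 = ((W² + W²) + (-7 + W))/2 = (2*W² + (-7 + W))/2 = (-7 + W + 2*W²)/2 = -7/2 + W² + W/2)
(-13212 + R(138))*(38580 - 46062) = (-13212 + (-7/2 + 138² + (½)*138))*(38580 - 46062) = (-13212 + (-7/2 + 19044 + 69))*(-7482) = (-13212 + 38219/2)*(-7482) = (11795/2)*(-7482) = -44125095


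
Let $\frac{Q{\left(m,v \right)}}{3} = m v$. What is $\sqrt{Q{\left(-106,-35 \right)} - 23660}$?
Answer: $i \sqrt{12530} \approx 111.94 i$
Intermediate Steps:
$Q{\left(m,v \right)} = 3 m v$
$\sqrt{Q{\left(-106,-35 \right)} - 23660} = \sqrt{3 \left(-106\right) \left(-35\right) - 23660} = \sqrt{11130 - 23660} = \sqrt{-12530} = i \sqrt{12530}$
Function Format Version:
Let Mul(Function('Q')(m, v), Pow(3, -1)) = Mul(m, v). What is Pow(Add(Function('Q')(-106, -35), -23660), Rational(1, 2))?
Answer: Mul(I, Pow(12530, Rational(1, 2))) ≈ Mul(111.94, I)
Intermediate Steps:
Function('Q')(m, v) = Mul(3, m, v) (Function('Q')(m, v) = Mul(3, Mul(m, v)) = Mul(3, m, v))
Pow(Add(Function('Q')(-106, -35), -23660), Rational(1, 2)) = Pow(Add(Mul(3, -106, -35), -23660), Rational(1, 2)) = Pow(Add(11130, -23660), Rational(1, 2)) = Pow(-12530, Rational(1, 2)) = Mul(I, Pow(12530, Rational(1, 2)))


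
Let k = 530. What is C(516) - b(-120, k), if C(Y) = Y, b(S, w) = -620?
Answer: 1136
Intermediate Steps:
C(516) - b(-120, k) = 516 - 1*(-620) = 516 + 620 = 1136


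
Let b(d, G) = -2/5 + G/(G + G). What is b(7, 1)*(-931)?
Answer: -931/10 ≈ -93.100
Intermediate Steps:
b(d, G) = ⅒ (b(d, G) = -2*⅕ + G/((2*G)) = -⅖ + G*(1/(2*G)) = -⅖ + ½ = ⅒)
b(7, 1)*(-931) = (⅒)*(-931) = -931/10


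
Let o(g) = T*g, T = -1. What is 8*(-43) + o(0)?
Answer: -344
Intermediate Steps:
o(g) = -g
8*(-43) + o(0) = 8*(-43) - 1*0 = -344 + 0 = -344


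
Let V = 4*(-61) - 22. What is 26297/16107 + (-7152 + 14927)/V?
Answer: -16890989/612066 ≈ -27.597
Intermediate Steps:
V = -266 (V = -244 - 22 = -266)
26297/16107 + (-7152 + 14927)/V = 26297/16107 + (-7152 + 14927)/(-266) = 26297*(1/16107) + 7775*(-1/266) = 26297/16107 - 7775/266 = -16890989/612066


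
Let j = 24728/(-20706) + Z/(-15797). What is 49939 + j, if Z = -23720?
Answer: 8167390982251/163546341 ≈ 49939.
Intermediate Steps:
j = 50259052/163546341 (j = 24728/(-20706) - 23720/(-15797) = 24728*(-1/20706) - 23720*(-1/15797) = -12364/10353 + 23720/15797 = 50259052/163546341 ≈ 0.30731)
49939 + j = 49939 + 50259052/163546341 = 8167390982251/163546341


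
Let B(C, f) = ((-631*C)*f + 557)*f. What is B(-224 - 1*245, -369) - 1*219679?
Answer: 40294924967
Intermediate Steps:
B(C, f) = f*(557 - 631*C*f) (B(C, f) = (-631*C*f + 557)*f = (557 - 631*C*f)*f = f*(557 - 631*C*f))
B(-224 - 1*245, -369) - 1*219679 = -369*(557 - 631*(-224 - 1*245)*(-369)) - 1*219679 = -369*(557 - 631*(-224 - 245)*(-369)) - 219679 = -369*(557 - 631*(-469)*(-369)) - 219679 = -369*(557 - 109201491) - 219679 = -369*(-109200934) - 219679 = 40295144646 - 219679 = 40294924967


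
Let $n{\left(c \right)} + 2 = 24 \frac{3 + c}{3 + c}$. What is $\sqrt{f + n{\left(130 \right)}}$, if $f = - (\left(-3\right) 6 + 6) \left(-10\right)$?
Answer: $7 i \sqrt{2} \approx 9.8995 i$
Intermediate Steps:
$n{\left(c \right)} = 22$ ($n{\left(c \right)} = -2 + 24 \frac{3 + c}{3 + c} = -2 + 24 \cdot 1 = -2 + 24 = 22$)
$f = -120$ ($f = - (-18 + 6) \left(-10\right) = \left(-1\right) \left(-12\right) \left(-10\right) = 12 \left(-10\right) = -120$)
$\sqrt{f + n{\left(130 \right)}} = \sqrt{-120 + 22} = \sqrt{-98} = 7 i \sqrt{2}$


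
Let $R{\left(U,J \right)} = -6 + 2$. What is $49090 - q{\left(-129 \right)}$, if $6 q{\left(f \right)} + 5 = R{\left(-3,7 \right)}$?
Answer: $\frac{98183}{2} \approx 49092.0$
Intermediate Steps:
$R{\left(U,J \right)} = -4$
$q{\left(f \right)} = - \frac{3}{2}$ ($q{\left(f \right)} = - \frac{5}{6} + \frac{1}{6} \left(-4\right) = - \frac{5}{6} - \frac{2}{3} = - \frac{3}{2}$)
$49090 - q{\left(-129 \right)} = 49090 - - \frac{3}{2} = 49090 + \frac{3}{2} = \frac{98183}{2}$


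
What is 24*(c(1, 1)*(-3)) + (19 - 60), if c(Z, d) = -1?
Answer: 31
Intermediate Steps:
24*(c(1, 1)*(-3)) + (19 - 60) = 24*(-1*(-3)) + (19 - 60) = 24*3 - 41 = 72 - 41 = 31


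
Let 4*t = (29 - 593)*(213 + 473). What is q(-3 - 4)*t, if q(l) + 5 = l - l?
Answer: 483630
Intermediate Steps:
t = -96726 (t = ((29 - 593)*(213 + 473))/4 = (-564*686)/4 = (¼)*(-386904) = -96726)
q(l) = -5 (q(l) = -5 + (l - l) = -5 + 0 = -5)
q(-3 - 4)*t = -5*(-96726) = 483630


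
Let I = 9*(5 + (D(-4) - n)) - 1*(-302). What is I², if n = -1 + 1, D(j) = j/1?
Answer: 96721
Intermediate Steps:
D(j) = j (D(j) = j*1 = j)
n = 0
I = 311 (I = 9*(5 + (-4 - 1*0)) - 1*(-302) = 9*(5 + (-4 + 0)) + 302 = 9*(5 - 4) + 302 = 9*1 + 302 = 9 + 302 = 311)
I² = 311² = 96721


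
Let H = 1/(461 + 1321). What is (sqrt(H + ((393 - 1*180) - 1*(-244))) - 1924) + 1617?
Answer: -307 + 25*sqrt(28666)/198 ≈ -285.62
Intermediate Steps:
H = 1/1782 ≈ 0.00056117
(sqrt(H + ((393 - 1*180) - 1*(-244))) - 1924) + 1617 = (sqrt(1/1782 + ((393 - 1*180) - 1*(-244))) - 1924) + 1617 = (sqrt(1/1782 + ((393 - 180) + 244)) - 1924) + 1617 = (sqrt(1/1782 + (213 + 244)) - 1924) + 1617 = (sqrt(1/1782 + 457) - 1924) + 1617 = (sqrt(814375/1782) - 1924) + 1617 = (25*sqrt(28666)/198 - 1924) + 1617 = (-1924 + 25*sqrt(28666)/198) + 1617 = -307 + 25*sqrt(28666)/198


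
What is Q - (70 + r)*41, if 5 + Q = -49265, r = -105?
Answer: -47835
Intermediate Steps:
Q = -49270 (Q = -5 - 49265 = -49270)
Q - (70 + r)*41 = -49270 - (70 - 105)*41 = -49270 - (-35)*41 = -49270 - 1*(-1435) = -49270 + 1435 = -47835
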